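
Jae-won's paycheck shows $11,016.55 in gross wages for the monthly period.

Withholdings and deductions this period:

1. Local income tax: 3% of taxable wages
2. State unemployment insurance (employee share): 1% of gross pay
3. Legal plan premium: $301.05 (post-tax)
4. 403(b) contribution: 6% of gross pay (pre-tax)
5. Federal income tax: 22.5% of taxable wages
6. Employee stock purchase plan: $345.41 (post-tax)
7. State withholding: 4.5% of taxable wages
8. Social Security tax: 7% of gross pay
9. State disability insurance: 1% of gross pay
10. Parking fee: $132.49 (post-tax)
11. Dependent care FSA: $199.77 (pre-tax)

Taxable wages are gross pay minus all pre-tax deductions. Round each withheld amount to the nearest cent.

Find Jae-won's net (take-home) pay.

Dependent care FSA: $199.77
403(b) contribution: $11,016.55 × 0.06 = $660.99
Pre-tax total = $199.77 + $660.99 = $860.76
Taxable wages = $11,016.55 − $860.76 = $10,155.79
State withholding: $10,155.79 × 0.045 = $457.01
Federal income tax: $10,155.79 × 0.225 = $2,285.05
Local income tax: $10,155.79 × 0.03 = $304.67
Social Security tax: $11,016.55 × 0.07 = $771.16
State disability insurance: $11,016.55 × 0.01 = $110.17
State unemployment insurance (employee share): $11,016.55 × 0.01 = $110.17
Legal plan premium: $301.05
Employee stock purchase plan: $345.41
Parking fee: $132.49
Total deductions = $199.77 + $660.99 + $457.01 + $2,285.05 + $304.67 + $771.16 + $110.17 + $110.17 + $301.05 + $345.41 + $132.49 = $5,677.94
Net pay = $11,016.55 − $5,677.94 = $5,338.61

$5,338.61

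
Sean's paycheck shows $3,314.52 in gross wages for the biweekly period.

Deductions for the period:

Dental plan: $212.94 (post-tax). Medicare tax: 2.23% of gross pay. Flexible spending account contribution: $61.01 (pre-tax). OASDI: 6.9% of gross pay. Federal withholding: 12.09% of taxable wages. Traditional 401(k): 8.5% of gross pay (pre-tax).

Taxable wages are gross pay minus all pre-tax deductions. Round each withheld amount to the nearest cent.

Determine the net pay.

Flexible spending account contribution: $61.01
Traditional 401(k): $3,314.52 × 0.085 = $281.73
Pre-tax total = $61.01 + $281.73 = $342.74
Taxable wages = $3,314.52 − $342.74 = $2,971.78
Federal withholding: $2,971.78 × 0.1209 = $359.29
OASDI: $3,314.52 × 0.069 = $228.70
Medicare tax: $3,314.52 × 0.0223 = $73.91
Dental plan: $212.94
Total deductions = $61.01 + $281.73 + $359.29 + $228.70 + $73.91 + $212.94 = $1,217.58
Net pay = $3,314.52 − $1,217.58 = $2,096.94

$2,096.94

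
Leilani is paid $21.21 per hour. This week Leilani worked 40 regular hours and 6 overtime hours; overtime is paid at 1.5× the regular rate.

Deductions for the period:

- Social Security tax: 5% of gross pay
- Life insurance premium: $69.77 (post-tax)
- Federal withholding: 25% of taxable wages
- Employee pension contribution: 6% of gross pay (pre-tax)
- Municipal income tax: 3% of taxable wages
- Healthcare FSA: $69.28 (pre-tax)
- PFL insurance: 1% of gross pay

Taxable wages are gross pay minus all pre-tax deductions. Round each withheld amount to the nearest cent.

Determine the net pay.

$521.39

Regular pay: 40 × $21.21 = $848.40
Overtime pay: 6 × $21.21 × 1.5 = $190.89
Gross pay = $848.40 + $190.89 = $1,039.29
Healthcare FSA: $69.28
Employee pension contribution: $1,039.29 × 0.06 = $62.36
Pre-tax total = $69.28 + $62.36 = $131.64
Taxable wages = $1,039.29 − $131.64 = $907.65
Federal withholding: $907.65 × 0.25 = $226.91
Municipal income tax: $907.65 × 0.03 = $27.23
Social Security tax: $1,039.29 × 0.05 = $51.96
PFL insurance: $1,039.29 × 0.01 = $10.39
Life insurance premium: $69.77
Total deductions = $69.28 + $62.36 + $226.91 + $27.23 + $51.96 + $10.39 + $69.77 = $517.90
Net pay = $1,039.29 − $517.90 = $521.39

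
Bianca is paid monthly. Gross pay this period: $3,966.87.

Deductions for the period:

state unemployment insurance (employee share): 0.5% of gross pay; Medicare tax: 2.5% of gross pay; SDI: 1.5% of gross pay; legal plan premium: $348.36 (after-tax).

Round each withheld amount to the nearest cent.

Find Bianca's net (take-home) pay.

State unemployment insurance (employee share): $3,966.87 × 0.005 = $19.83
Medicare tax: $3,966.87 × 0.025 = $99.17
SDI: $3,966.87 × 0.015 = $59.50
Legal plan premium: $348.36
Total deductions = $19.83 + $99.17 + $59.50 + $348.36 = $526.86
Net pay = $3,966.87 − $526.86 = $3,440.01

$3,440.01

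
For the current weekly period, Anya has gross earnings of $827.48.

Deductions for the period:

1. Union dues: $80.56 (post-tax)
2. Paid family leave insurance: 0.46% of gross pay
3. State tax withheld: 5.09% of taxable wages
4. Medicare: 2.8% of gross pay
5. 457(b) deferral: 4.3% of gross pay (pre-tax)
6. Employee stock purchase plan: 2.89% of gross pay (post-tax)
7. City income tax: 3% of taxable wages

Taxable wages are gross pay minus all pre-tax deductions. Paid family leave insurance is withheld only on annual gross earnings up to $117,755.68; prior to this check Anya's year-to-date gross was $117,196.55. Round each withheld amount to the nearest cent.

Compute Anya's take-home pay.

457(b) deferral: $827.48 × 0.043 = $35.58
Taxable wages = $827.48 − $35.58 = $791.90
State tax withheld: $791.90 × 0.0509 = $40.31
City income tax: $791.90 × 0.03 = $23.76
Medicare: $827.48 × 0.028 = $23.17
Paid family leave insurance: only $117,755.68 − $117,196.55 = $559.13 of this check is subject → $559.13 × 0.0046 = $2.57
Union dues: $80.56
Employee stock purchase plan: $827.48 × 0.0289 = $23.91
Total deductions = $35.58 + $40.31 + $23.76 + $23.17 + $2.57 + $80.56 + $23.91 = $229.86
Net pay = $827.48 − $229.86 = $597.62

$597.62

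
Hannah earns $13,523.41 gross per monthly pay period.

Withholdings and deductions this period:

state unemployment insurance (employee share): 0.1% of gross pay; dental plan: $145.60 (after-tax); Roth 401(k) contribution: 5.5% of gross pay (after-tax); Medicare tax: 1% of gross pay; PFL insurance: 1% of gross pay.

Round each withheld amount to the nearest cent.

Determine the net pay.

PFL insurance: $13,523.41 × 0.01 = $135.23
Medicare tax: $13,523.41 × 0.01 = $135.23
State unemployment insurance (employee share): $13,523.41 × 0.001 = $13.52
Dental plan: $145.60
Roth 401(k) contribution: $13,523.41 × 0.055 = $743.79
Total deductions = $135.23 + $135.23 + $13.52 + $145.60 + $743.79 = $1,173.37
Net pay = $13,523.41 − $1,173.37 = $12,350.04

$12,350.04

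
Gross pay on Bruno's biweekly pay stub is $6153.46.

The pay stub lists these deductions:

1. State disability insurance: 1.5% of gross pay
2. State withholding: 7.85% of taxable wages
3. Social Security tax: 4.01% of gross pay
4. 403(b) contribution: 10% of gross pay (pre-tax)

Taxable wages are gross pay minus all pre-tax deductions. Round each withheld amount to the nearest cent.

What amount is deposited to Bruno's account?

$4764.32

403(b) contribution: $6153.46 × 0.1 = $615.35
Taxable wages = $6153.46 − $615.35 = $5538.11
State withholding: $5538.11 × 0.0785 = $434.74
State disability insurance: $6153.46 × 0.015 = $92.30
Social Security tax: $6153.46 × 0.0401 = $246.75
Total deductions = $615.35 + $434.74 + $92.30 + $246.75 = $1389.14
Net pay = $6153.46 − $1389.14 = $4764.32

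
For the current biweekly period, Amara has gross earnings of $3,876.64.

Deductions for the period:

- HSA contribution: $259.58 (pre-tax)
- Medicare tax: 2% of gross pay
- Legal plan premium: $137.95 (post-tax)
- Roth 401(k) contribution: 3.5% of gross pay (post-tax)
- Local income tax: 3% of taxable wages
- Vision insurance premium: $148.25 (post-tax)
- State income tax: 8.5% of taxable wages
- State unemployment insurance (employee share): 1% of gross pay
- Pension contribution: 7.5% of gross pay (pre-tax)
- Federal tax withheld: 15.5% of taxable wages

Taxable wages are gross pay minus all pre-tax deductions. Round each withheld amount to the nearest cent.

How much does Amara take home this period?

$1,890.02

HSA contribution: $259.58
Pension contribution: $3,876.64 × 0.075 = $290.75
Pre-tax total = $259.58 + $290.75 = $550.33
Taxable wages = $3,876.64 − $550.33 = $3,326.31
State income tax: $3,326.31 × 0.085 = $282.74
Local income tax: $3,326.31 × 0.03 = $99.79
Federal tax withheld: $3,326.31 × 0.155 = $515.58
Medicare tax: $3,876.64 × 0.02 = $77.53
State unemployment insurance (employee share): $3,876.64 × 0.01 = $38.77
Roth 401(k) contribution: $3,876.64 × 0.035 = $135.68
Legal plan premium: $137.95
Vision insurance premium: $148.25
Total deductions = $259.58 + $290.75 + $282.74 + $99.79 + $515.58 + $77.53 + $38.77 + $135.68 + $137.95 + $148.25 = $1,986.62
Net pay = $3,876.64 − $1,986.62 = $1,890.02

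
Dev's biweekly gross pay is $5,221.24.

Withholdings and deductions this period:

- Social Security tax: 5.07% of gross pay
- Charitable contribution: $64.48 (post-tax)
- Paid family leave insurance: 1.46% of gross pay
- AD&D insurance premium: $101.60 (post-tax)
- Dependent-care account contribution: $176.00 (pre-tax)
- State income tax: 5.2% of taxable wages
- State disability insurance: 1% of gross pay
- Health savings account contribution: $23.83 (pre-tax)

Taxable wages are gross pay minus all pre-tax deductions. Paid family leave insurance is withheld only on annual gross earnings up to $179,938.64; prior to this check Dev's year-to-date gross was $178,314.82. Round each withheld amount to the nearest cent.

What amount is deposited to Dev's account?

Dependent-care account contribution: $176.00
Health savings account contribution: $23.83
Pre-tax total = $176.00 + $23.83 = $199.83
Taxable wages = $5,221.24 − $199.83 = $5,021.41
State income tax: $5,021.41 × 0.052 = $261.11
Paid family leave insurance: only $179,938.64 − $178,314.82 = $1,623.82 of this check is subject → $1,623.82 × 0.0146 = $23.71
State disability insurance: $5,221.24 × 0.01 = $52.21
Social Security tax: $5,221.24 × 0.0507 = $264.72
Charitable contribution: $64.48
AD&D insurance premium: $101.60
Total deductions = $176.00 + $23.83 + $261.11 + $23.71 + $52.21 + $264.72 + $64.48 + $101.60 = $967.66
Net pay = $5,221.24 − $967.66 = $4,253.58

$4,253.58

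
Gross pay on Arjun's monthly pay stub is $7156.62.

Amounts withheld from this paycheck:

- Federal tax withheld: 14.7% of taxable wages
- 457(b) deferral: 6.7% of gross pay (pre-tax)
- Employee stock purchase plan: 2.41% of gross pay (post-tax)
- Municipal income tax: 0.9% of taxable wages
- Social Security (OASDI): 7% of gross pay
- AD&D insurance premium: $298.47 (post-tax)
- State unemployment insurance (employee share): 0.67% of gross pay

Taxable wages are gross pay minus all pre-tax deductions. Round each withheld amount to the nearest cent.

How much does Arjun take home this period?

$4615.65

457(b) deferral: $7156.62 × 0.067 = $479.49
Taxable wages = $7156.62 − $479.49 = $6677.13
Municipal income tax: $6677.13 × 0.009 = $60.09
Federal tax withheld: $6677.13 × 0.147 = $981.54
State unemployment insurance (employee share): $7156.62 × 0.0067 = $47.95
Social Security (OASDI): $7156.62 × 0.07 = $500.96
Employee stock purchase plan: $7156.62 × 0.0241 = $172.47
AD&D insurance premium: $298.47
Total deductions = $479.49 + $60.09 + $981.54 + $47.95 + $500.96 + $172.47 + $298.47 = $2540.97
Net pay = $7156.62 − $2540.97 = $4615.65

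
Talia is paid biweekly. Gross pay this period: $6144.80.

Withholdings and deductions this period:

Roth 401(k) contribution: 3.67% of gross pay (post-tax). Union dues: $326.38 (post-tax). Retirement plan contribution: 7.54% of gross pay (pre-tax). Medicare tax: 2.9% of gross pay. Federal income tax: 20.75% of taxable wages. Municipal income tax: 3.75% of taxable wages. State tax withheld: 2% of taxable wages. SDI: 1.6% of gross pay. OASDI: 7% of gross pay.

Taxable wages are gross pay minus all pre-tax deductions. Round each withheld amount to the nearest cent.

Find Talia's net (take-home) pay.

Retirement plan contribution: $6144.80 × 0.0754 = $463.32
Taxable wages = $6144.80 − $463.32 = $5681.48
Municipal income tax: $5681.48 × 0.0375 = $213.06
Federal income tax: $5681.48 × 0.2075 = $1178.91
State tax withheld: $5681.48 × 0.02 = $113.63
SDI: $6144.80 × 0.016 = $98.32
OASDI: $6144.80 × 0.07 = $430.14
Medicare tax: $6144.80 × 0.029 = $178.20
Roth 401(k) contribution: $6144.80 × 0.0367 = $225.51
Union dues: $326.38
Total deductions = $463.32 + $213.06 + $1178.91 + $113.63 + $98.32 + $430.14 + $178.20 + $225.51 + $326.38 = $3227.47
Net pay = $6144.80 − $3227.47 = $2917.33

$2917.33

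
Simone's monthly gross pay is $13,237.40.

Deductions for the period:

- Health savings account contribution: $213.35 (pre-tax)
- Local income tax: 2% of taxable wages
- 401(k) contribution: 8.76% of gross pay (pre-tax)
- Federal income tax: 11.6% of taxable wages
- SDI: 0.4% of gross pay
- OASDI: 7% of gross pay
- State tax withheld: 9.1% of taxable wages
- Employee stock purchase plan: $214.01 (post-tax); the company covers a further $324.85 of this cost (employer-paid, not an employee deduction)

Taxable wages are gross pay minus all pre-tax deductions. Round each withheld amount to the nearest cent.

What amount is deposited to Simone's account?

401(k) contribution: $13,237.40 × 0.0876 = $1,159.60
Health savings account contribution: $213.35
Pre-tax total = $1,159.60 + $213.35 = $1,372.95
Taxable wages = $13,237.40 − $1,372.95 = $11,864.45
Federal income tax: $11,864.45 × 0.116 = $1,376.28
State tax withheld: $11,864.45 × 0.091 = $1,079.66
Local income tax: $11,864.45 × 0.02 = $237.29
SDI: $13,237.40 × 0.004 = $52.95
OASDI: $13,237.40 × 0.07 = $926.62
Employee stock purchase plan: $214.01
(Employer's $324.85 toward employee stock purchase plan is not withheld from the employee.)
Total deductions = $1,159.60 + $213.35 + $1,376.28 + $1,079.66 + $237.29 + $52.95 + $926.62 + $214.01 = $5,259.76
Net pay = $13,237.40 − $5,259.76 = $7,977.64

$7,977.64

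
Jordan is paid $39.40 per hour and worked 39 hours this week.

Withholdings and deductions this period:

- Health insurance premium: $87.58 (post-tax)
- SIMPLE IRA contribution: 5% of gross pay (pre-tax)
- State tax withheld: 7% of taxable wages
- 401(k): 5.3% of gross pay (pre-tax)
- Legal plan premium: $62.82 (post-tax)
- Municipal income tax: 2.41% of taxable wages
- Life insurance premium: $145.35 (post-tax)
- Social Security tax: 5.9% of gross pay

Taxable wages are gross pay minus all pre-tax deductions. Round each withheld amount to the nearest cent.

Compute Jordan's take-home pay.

Gross pay: 39 × $39.40 = $1,536.60
401(k): $1,536.60 × 0.053 = $81.44
SIMPLE IRA contribution: $1,536.60 × 0.05 = $76.83
Pre-tax total = $81.44 + $76.83 = $158.27
Taxable wages = $1,536.60 − $158.27 = $1,378.33
State tax withheld: $1,378.33 × 0.07 = $96.48
Municipal income tax: $1,378.33 × 0.0241 = $33.22
Social Security tax: $1,536.60 × 0.059 = $90.66
Health insurance premium: $87.58
Life insurance premium: $145.35
Legal plan premium: $62.82
Total deductions = $81.44 + $76.83 + $96.48 + $33.22 + $90.66 + $87.58 + $145.35 + $62.82 = $674.38
Net pay = $1,536.60 − $674.38 = $862.22

$862.22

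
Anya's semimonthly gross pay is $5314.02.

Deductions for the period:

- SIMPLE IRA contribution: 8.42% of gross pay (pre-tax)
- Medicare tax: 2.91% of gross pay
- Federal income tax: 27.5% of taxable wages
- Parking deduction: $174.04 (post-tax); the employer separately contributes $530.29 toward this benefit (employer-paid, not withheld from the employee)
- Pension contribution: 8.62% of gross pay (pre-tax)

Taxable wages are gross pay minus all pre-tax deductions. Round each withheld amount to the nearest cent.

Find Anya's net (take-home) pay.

$2867.49

Pension contribution: $5314.02 × 0.0862 = $458.07
SIMPLE IRA contribution: $5314.02 × 0.0842 = $447.44
Pre-tax total = $458.07 + $447.44 = $905.51
Taxable wages = $5314.02 − $905.51 = $4408.51
Federal income tax: $4408.51 × 0.275 = $1212.34
Medicare tax: $5314.02 × 0.0291 = $154.64
Parking deduction: $174.04
(Employer's $530.29 toward parking deduction is not withheld from the employee.)
Total deductions = $458.07 + $447.44 + $1212.34 + $154.64 + $174.04 = $2446.53
Net pay = $5314.02 − $2446.53 = $2867.49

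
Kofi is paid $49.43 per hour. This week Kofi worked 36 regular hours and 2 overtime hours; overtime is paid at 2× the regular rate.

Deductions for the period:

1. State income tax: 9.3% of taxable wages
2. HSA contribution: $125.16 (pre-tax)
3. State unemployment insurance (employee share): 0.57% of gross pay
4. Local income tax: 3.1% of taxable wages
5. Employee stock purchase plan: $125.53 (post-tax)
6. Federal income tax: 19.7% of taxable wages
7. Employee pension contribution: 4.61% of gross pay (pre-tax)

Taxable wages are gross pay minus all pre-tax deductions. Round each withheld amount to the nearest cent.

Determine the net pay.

$1,058.84

Regular pay: 36 × $49.43 = $1,779.48
Overtime pay: 2 × $49.43 × 2 = $197.72
Gross pay = $1,779.48 + $197.72 = $1,977.20
HSA contribution: $125.16
Employee pension contribution: $1,977.20 × 0.0461 = $91.15
Pre-tax total = $125.16 + $91.15 = $216.31
Taxable wages = $1,977.20 − $216.31 = $1,760.89
Federal income tax: $1,760.89 × 0.197 = $346.90
Local income tax: $1,760.89 × 0.031 = $54.59
State income tax: $1,760.89 × 0.093 = $163.76
State unemployment insurance (employee share): $1,977.20 × 0.0057 = $11.27
Employee stock purchase plan: $125.53
Total deductions = $125.16 + $91.15 + $346.90 + $54.59 + $163.76 + $11.27 + $125.53 = $918.36
Net pay = $1,977.20 − $918.36 = $1,058.84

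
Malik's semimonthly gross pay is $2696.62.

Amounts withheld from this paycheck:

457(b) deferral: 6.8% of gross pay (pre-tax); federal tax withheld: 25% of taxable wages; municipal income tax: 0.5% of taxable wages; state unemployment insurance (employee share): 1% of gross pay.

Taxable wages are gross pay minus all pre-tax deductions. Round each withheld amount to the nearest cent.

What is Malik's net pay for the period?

$1845.40

457(b) deferral: $2696.62 × 0.068 = $183.37
Taxable wages = $2696.62 − $183.37 = $2513.25
Municipal income tax: $2513.25 × 0.005 = $12.57
Federal tax withheld: $2513.25 × 0.25 = $628.31
State unemployment insurance (employee share): $2696.62 × 0.01 = $26.97
Total deductions = $183.37 + $12.57 + $628.31 + $26.97 = $851.22
Net pay = $2696.62 − $851.22 = $1845.40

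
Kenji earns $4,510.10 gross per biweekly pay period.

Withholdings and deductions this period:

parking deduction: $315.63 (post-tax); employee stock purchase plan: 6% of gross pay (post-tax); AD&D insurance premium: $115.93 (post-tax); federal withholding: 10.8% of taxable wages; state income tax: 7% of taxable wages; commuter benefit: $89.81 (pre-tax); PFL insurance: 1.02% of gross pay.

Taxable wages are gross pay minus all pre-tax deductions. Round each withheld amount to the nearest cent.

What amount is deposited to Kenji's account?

Commuter benefit: $89.81
Taxable wages = $4,510.10 − $89.81 = $4,420.29
State income tax: $4,420.29 × 0.07 = $309.42
Federal withholding: $4,420.29 × 0.108 = $477.39
PFL insurance: $4,510.10 × 0.0102 = $46.00
AD&D insurance premium: $115.93
Employee stock purchase plan: $4,510.10 × 0.06 = $270.61
Parking deduction: $315.63
Total deductions = $89.81 + $309.42 + $477.39 + $46.00 + $115.93 + $270.61 + $315.63 = $1,624.79
Net pay = $4,510.10 − $1,624.79 = $2,885.31

$2,885.31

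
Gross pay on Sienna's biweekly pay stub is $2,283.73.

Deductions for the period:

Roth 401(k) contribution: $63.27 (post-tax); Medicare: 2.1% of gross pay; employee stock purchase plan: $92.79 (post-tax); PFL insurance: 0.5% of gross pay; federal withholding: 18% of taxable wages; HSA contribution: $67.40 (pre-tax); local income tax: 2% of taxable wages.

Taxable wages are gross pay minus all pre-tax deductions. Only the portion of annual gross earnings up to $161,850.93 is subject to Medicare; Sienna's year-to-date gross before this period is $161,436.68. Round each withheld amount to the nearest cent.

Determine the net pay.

HSA contribution: $67.40
Taxable wages = $2,283.73 − $67.40 = $2,216.33
Local income tax: $2,216.33 × 0.02 = $44.33
Federal withholding: $2,216.33 × 0.18 = $398.94
Medicare: only $161,850.93 − $161,436.68 = $414.25 of this check is subject → $414.25 × 0.021 = $8.70
PFL insurance: $2,283.73 × 0.005 = $11.42
Roth 401(k) contribution: $63.27
Employee stock purchase plan: $92.79
Total deductions = $67.40 + $44.33 + $398.94 + $8.70 + $11.42 + $63.27 + $92.79 = $686.85
Net pay = $2,283.73 − $686.85 = $1,596.88

$1,596.88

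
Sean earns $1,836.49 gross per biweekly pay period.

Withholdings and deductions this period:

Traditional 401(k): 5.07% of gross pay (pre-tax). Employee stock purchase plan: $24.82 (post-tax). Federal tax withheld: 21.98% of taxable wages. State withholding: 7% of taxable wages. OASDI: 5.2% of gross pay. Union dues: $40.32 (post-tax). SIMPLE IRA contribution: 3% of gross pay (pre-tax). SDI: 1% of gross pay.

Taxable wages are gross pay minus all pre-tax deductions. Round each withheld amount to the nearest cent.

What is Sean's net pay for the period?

SIMPLE IRA contribution: $1,836.49 × 0.03 = $55.09
Traditional 401(k): $1,836.49 × 0.0507 = $93.11
Pre-tax total = $55.09 + $93.11 = $148.20
Taxable wages = $1,836.49 − $148.20 = $1,688.29
Federal tax withheld: $1,688.29 × 0.2198 = $371.09
State withholding: $1,688.29 × 0.07 = $118.18
SDI: $1,836.49 × 0.01 = $18.36
OASDI: $1,836.49 × 0.052 = $95.50
Union dues: $40.32
Employee stock purchase plan: $24.82
Total deductions = $55.09 + $93.11 + $371.09 + $118.18 + $18.36 + $95.50 + $40.32 + $24.82 = $816.47
Net pay = $1,836.49 − $816.47 = $1,020.02

$1,020.02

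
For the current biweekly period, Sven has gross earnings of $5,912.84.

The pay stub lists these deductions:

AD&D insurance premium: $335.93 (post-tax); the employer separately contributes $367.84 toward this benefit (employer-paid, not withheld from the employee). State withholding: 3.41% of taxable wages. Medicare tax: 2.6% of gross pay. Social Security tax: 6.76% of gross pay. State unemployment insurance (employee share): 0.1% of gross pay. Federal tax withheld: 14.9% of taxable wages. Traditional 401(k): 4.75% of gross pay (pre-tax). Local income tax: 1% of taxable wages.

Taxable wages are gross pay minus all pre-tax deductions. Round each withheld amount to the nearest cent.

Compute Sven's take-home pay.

Traditional 401(k): $5,912.84 × 0.0475 = $280.86
Taxable wages = $5,912.84 − $280.86 = $5,631.98
Federal tax withheld: $5,631.98 × 0.149 = $839.17
Local income tax: $5,631.98 × 0.01 = $56.32
State withholding: $5,631.98 × 0.0341 = $192.05
Social Security tax: $5,912.84 × 0.0676 = $399.71
State unemployment insurance (employee share): $5,912.84 × 0.001 = $5.91
Medicare tax: $5,912.84 × 0.026 = $153.73
AD&D insurance premium: $335.93
(Employer's $367.84 toward AD&D insurance premium is not withheld from the employee.)
Total deductions = $280.86 + $839.17 + $56.32 + $192.05 + $399.71 + $5.91 + $153.73 + $335.93 = $2,263.68
Net pay = $5,912.84 − $2,263.68 = $3,649.16

$3,649.16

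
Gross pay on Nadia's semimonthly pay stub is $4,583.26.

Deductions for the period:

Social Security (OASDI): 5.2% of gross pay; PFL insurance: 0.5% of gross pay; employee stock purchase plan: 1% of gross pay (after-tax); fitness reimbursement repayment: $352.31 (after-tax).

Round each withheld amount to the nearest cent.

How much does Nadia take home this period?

Social Security (OASDI): $4,583.26 × 0.052 = $238.33
PFL insurance: $4,583.26 × 0.005 = $22.92
Employee stock purchase plan: $4,583.26 × 0.01 = $45.83
Fitness reimbursement repayment: $352.31
Total deductions = $238.33 + $22.92 + $45.83 + $352.31 = $659.39
Net pay = $4,583.26 − $659.39 = $3,923.87

$3,923.87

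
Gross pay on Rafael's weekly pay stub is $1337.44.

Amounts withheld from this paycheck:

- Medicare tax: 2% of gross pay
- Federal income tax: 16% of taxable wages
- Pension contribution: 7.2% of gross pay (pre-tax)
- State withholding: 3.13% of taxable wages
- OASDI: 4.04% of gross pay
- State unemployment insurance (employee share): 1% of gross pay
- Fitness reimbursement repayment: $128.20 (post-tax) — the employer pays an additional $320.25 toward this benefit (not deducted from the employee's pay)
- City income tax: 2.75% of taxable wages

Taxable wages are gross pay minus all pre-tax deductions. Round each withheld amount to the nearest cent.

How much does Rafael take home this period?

Pension contribution: $1337.44 × 0.072 = $96.30
Taxable wages = $1337.44 − $96.30 = $1241.14
Federal income tax: $1241.14 × 0.16 = $198.58
City income tax: $1241.14 × 0.0275 = $34.13
State withholding: $1241.14 × 0.0313 = $38.85
OASDI: $1337.44 × 0.0404 = $54.03
Medicare tax: $1337.44 × 0.02 = $26.75
State unemployment insurance (employee share): $1337.44 × 0.01 = $13.37
Fitness reimbursement repayment: $128.20
(Employer's $320.25 toward fitness reimbursement repayment is not withheld from the employee.)
Total deductions = $96.30 + $198.58 + $34.13 + $38.85 + $54.03 + $26.75 + $13.37 + $128.20 = $590.21
Net pay = $1337.44 − $590.21 = $747.23

$747.23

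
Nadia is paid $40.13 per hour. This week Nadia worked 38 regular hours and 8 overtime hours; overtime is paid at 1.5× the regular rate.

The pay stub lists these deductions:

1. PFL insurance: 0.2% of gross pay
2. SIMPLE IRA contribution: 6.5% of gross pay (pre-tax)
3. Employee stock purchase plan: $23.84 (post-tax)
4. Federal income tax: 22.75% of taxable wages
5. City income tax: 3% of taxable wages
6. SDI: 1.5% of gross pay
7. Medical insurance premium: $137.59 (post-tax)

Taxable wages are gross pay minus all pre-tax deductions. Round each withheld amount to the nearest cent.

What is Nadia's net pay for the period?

Regular pay: 38 × $40.13 = $1524.94
Overtime pay: 8 × $40.13 × 1.5 = $481.56
Gross pay = $1524.94 + $481.56 = $2006.50
SIMPLE IRA contribution: $2006.50 × 0.065 = $130.42
Taxable wages = $2006.50 − $130.42 = $1876.08
Federal income tax: $1876.08 × 0.2275 = $426.81
City income tax: $1876.08 × 0.03 = $56.28
SDI: $2006.50 × 0.015 = $30.10
PFL insurance: $2006.50 × 0.002 = $4.01
Medical insurance premium: $137.59
Employee stock purchase plan: $23.84
Total deductions = $130.42 + $426.81 + $56.28 + $30.10 + $4.01 + $137.59 + $23.84 = $809.05
Net pay = $2006.50 − $809.05 = $1197.45

$1197.45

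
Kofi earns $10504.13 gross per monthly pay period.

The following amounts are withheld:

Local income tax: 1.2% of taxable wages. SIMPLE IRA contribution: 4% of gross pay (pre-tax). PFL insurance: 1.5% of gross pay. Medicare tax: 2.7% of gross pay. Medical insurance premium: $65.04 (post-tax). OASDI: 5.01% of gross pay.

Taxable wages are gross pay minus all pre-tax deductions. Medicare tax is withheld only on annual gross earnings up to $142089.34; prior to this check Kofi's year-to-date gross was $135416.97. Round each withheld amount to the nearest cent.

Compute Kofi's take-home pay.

$9033.94

SIMPLE IRA contribution: $10504.13 × 0.04 = $420.17
Taxable wages = $10504.13 − $420.17 = $10083.96
Local income tax: $10083.96 × 0.012 = $121.01
Medicare tax: only $142089.34 − $135416.97 = $6672.37 of this check is subject → $6672.37 × 0.027 = $180.15
OASDI: $10504.13 × 0.0501 = $526.26
PFL insurance: $10504.13 × 0.015 = $157.56
Medical insurance premium: $65.04
Total deductions = $420.17 + $121.01 + $180.15 + $526.26 + $157.56 + $65.04 = $1470.19
Net pay = $10504.13 − $1470.19 = $9033.94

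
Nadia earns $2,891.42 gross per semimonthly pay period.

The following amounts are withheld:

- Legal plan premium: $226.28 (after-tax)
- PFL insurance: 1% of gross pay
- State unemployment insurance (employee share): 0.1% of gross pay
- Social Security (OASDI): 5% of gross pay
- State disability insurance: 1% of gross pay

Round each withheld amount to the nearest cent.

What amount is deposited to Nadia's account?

State unemployment insurance (employee share): $2,891.42 × 0.001 = $2.89
Social Security (OASDI): $2,891.42 × 0.05 = $144.57
PFL insurance: $2,891.42 × 0.01 = $28.91
State disability insurance: $2,891.42 × 0.01 = $28.91
Legal plan premium: $226.28
Total deductions = $2.89 + $144.57 + $28.91 + $28.91 + $226.28 = $431.56
Net pay = $2,891.42 − $431.56 = $2,459.86

$2,459.86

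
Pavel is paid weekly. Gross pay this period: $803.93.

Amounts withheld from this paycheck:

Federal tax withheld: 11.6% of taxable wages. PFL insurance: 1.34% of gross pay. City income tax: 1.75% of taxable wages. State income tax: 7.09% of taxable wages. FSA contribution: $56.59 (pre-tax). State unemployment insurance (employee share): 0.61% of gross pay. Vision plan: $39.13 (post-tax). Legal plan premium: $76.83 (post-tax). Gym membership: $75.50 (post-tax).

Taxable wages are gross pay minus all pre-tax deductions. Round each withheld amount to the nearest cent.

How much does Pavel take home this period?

FSA contribution: $56.59
Taxable wages = $803.93 − $56.59 = $747.34
City income tax: $747.34 × 0.0175 = $13.08
Federal tax withheld: $747.34 × 0.116 = $86.69
State income tax: $747.34 × 0.0709 = $52.99
State unemployment insurance (employee share): $803.93 × 0.0061 = $4.90
PFL insurance: $803.93 × 0.0134 = $10.77
Gym membership: $75.50
Vision plan: $39.13
Legal plan premium: $76.83
Total deductions = $56.59 + $13.08 + $86.69 + $52.99 + $4.90 + $10.77 + $75.50 + $39.13 + $76.83 = $416.48
Net pay = $803.93 − $416.48 = $387.45

$387.45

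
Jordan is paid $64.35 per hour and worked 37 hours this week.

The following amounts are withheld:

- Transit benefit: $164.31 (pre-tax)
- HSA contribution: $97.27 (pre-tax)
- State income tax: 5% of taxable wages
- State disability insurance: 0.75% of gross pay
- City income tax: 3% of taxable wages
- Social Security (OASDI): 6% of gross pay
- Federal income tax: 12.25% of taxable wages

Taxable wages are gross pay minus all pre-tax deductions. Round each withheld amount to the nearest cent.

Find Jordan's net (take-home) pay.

Gross pay: 37 × $64.35 = $2,380.95
Transit benefit: $164.31
HSA contribution: $97.27
Pre-tax total = $164.31 + $97.27 = $261.58
Taxable wages = $2,380.95 − $261.58 = $2,119.37
Federal income tax: $2,119.37 × 0.1225 = $259.62
State income tax: $2,119.37 × 0.05 = $105.97
City income tax: $2,119.37 × 0.03 = $63.58
Social Security (OASDI): $2,380.95 × 0.06 = $142.86
State disability insurance: $2,380.95 × 0.0075 = $17.86
Total deductions = $164.31 + $97.27 + $259.62 + $105.97 + $63.58 + $142.86 + $17.86 = $851.47
Net pay = $2,380.95 − $851.47 = $1,529.48

$1,529.48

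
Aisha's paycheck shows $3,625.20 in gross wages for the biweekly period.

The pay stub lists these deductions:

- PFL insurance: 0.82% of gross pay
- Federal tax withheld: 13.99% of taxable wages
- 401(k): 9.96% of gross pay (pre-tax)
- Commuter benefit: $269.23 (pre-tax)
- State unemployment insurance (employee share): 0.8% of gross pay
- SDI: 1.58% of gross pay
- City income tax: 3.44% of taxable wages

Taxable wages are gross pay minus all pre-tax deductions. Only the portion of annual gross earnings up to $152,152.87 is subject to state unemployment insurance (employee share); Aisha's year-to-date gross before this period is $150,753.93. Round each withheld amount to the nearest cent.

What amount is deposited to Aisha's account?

$2,374.69

Commuter benefit: $269.23
401(k): $3,625.20 × 0.0996 = $361.07
Pre-tax total = $269.23 + $361.07 = $630.30
Taxable wages = $3,625.20 − $630.30 = $2,994.90
City income tax: $2,994.90 × 0.0344 = $103.02
Federal tax withheld: $2,994.90 × 0.1399 = $418.99
SDI: $3,625.20 × 0.0158 = $57.28
State unemployment insurance (employee share): only $152,152.87 − $150,753.93 = $1,398.94 of this check is subject → $1,398.94 × 0.008 = $11.19
PFL insurance: $3,625.20 × 0.0082 = $29.73
Total deductions = $269.23 + $361.07 + $103.02 + $418.99 + $57.28 + $11.19 + $29.73 = $1,250.51
Net pay = $3,625.20 − $1,250.51 = $2,374.69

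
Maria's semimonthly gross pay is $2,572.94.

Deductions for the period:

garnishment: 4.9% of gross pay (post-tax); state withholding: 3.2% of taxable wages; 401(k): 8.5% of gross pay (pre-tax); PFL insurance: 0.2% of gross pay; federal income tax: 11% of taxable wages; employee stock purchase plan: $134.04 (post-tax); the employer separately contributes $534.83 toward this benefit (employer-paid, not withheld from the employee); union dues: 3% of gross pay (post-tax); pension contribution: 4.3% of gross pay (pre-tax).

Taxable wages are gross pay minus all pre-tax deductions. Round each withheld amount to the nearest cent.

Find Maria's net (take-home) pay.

$1,582.55

Pension contribution: $2,572.94 × 0.043 = $110.64
401(k): $2,572.94 × 0.085 = $218.70
Pre-tax total = $110.64 + $218.70 = $329.34
Taxable wages = $2,572.94 − $329.34 = $2,243.60
Federal income tax: $2,243.60 × 0.11 = $246.80
State withholding: $2,243.60 × 0.032 = $71.80
PFL insurance: $2,572.94 × 0.002 = $5.15
Union dues: $2,572.94 × 0.03 = $77.19
Garnishment: $2,572.94 × 0.049 = $126.07
Employee stock purchase plan: $134.04
(Employer's $534.83 toward employee stock purchase plan is not withheld from the employee.)
Total deductions = $110.64 + $218.70 + $246.80 + $71.80 + $5.15 + $77.19 + $126.07 + $134.04 = $990.39
Net pay = $2,572.94 − $990.39 = $1,582.55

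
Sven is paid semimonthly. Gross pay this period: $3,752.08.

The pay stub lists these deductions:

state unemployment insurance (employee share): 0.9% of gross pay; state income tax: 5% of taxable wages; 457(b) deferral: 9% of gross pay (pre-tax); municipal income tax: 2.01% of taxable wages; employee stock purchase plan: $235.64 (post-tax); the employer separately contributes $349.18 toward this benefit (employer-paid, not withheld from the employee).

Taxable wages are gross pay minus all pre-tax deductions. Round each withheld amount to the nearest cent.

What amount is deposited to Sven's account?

$2,905.63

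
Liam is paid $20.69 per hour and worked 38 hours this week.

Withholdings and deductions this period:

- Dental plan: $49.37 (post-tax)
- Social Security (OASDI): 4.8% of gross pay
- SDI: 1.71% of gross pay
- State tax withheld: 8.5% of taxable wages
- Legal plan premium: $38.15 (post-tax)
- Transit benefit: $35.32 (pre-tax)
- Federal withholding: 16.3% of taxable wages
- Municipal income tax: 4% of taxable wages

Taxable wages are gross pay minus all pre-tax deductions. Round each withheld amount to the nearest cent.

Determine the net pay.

$395.93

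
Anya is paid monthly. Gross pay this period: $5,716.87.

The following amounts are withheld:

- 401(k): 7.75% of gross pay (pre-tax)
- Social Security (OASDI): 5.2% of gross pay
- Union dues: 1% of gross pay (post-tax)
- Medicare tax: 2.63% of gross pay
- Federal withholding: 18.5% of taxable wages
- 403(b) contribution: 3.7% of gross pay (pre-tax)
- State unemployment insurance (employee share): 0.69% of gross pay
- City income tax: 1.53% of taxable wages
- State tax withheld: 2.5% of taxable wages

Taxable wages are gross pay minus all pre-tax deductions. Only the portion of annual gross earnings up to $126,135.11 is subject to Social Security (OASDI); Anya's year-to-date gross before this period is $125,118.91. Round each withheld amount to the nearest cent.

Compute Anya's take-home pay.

401(k): $5,716.87 × 0.0775 = $443.06
403(b) contribution: $5,716.87 × 0.037 = $211.52
Pre-tax total = $443.06 + $211.52 = $654.58
Taxable wages = $5,716.87 − $654.58 = $5,062.29
State tax withheld: $5,062.29 × 0.025 = $126.56
City income tax: $5,062.29 × 0.0153 = $77.45
Federal withholding: $5,062.29 × 0.185 = $936.52
State unemployment insurance (employee share): $5,716.87 × 0.0069 = $39.45
Social Security (OASDI): only $126,135.11 − $125,118.91 = $1,016.20 of this check is subject → $1,016.20 × 0.052 = $52.84
Medicare tax: $5,716.87 × 0.0263 = $150.35
Union dues: $5,716.87 × 0.01 = $57.17
Total deductions = $443.06 + $211.52 + $126.56 + $77.45 + $936.52 + $39.45 + $52.84 + $150.35 + $57.17 = $2,094.92
Net pay = $5,716.87 − $2,094.92 = $3,621.95

$3,621.95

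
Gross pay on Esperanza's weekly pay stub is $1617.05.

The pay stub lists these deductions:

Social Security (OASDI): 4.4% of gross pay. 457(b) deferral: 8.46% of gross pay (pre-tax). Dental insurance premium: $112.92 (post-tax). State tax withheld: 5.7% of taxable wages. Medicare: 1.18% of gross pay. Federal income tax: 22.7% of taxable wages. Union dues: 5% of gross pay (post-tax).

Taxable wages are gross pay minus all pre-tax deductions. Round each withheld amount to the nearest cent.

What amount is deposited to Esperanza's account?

$775.86

457(b) deferral: $1617.05 × 0.0846 = $136.80
Taxable wages = $1617.05 − $136.80 = $1480.25
Federal income tax: $1480.25 × 0.227 = $336.02
State tax withheld: $1480.25 × 0.057 = $84.37
Medicare: $1617.05 × 0.0118 = $19.08
Social Security (OASDI): $1617.05 × 0.044 = $71.15
Union dues: $1617.05 × 0.05 = $80.85
Dental insurance premium: $112.92
Total deductions = $136.80 + $336.02 + $84.37 + $19.08 + $71.15 + $80.85 + $112.92 = $841.19
Net pay = $1617.05 − $841.19 = $775.86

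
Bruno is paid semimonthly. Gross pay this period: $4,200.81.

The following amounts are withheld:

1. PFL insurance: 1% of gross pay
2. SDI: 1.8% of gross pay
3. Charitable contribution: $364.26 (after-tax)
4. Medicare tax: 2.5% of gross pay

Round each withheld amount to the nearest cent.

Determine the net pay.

Medicare tax: $4,200.81 × 0.025 = $105.02
PFL insurance: $4,200.81 × 0.01 = $42.01
SDI: $4,200.81 × 0.018 = $75.61
Charitable contribution: $364.26
Total deductions = $105.02 + $42.01 + $75.61 + $364.26 = $586.90
Net pay = $4,200.81 − $586.90 = $3,613.91

$3,613.91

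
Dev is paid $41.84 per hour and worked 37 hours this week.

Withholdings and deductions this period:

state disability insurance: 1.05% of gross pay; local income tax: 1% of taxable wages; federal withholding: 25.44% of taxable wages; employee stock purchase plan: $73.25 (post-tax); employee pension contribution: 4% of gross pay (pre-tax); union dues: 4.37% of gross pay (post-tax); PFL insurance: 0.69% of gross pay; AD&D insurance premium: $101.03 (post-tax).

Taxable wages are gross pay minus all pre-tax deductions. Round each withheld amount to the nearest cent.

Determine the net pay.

$824.36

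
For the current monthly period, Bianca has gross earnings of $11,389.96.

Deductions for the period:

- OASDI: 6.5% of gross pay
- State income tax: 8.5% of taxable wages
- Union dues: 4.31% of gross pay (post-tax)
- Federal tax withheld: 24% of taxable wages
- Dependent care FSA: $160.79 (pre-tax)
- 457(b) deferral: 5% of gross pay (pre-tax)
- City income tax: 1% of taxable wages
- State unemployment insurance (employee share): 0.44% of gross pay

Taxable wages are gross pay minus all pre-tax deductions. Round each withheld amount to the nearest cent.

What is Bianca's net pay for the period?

$5,807.30

457(b) deferral: $11,389.96 × 0.05 = $569.50
Dependent care FSA: $160.79
Pre-tax total = $569.50 + $160.79 = $730.29
Taxable wages = $11,389.96 − $730.29 = $10,659.67
State income tax: $10,659.67 × 0.085 = $906.07
City income tax: $10,659.67 × 0.01 = $106.60
Federal tax withheld: $10,659.67 × 0.24 = $2,558.32
State unemployment insurance (employee share): $11,389.96 × 0.0044 = $50.12
OASDI: $11,389.96 × 0.065 = $740.35
Union dues: $11,389.96 × 0.0431 = $490.91
Total deductions = $569.50 + $160.79 + $906.07 + $106.60 + $2,558.32 + $50.12 + $740.35 + $490.91 = $5,582.66
Net pay = $11,389.96 − $5,582.66 = $5,807.30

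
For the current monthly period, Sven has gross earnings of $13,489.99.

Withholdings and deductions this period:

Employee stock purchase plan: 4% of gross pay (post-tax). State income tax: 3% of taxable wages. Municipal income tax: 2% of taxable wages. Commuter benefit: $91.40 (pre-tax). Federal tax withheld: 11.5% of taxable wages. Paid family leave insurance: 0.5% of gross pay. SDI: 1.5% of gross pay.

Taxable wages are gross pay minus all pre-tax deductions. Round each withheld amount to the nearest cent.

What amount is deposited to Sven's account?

Commuter benefit: $91.40
Taxable wages = $13,489.99 − $91.40 = $13,398.59
Municipal income tax: $13,398.59 × 0.02 = $267.97
Federal tax withheld: $13,398.59 × 0.115 = $1,540.84
State income tax: $13,398.59 × 0.03 = $401.96
SDI: $13,489.99 × 0.015 = $202.35
Paid family leave insurance: $13,489.99 × 0.005 = $67.45
Employee stock purchase plan: $13,489.99 × 0.04 = $539.60
Total deductions = $91.40 + $267.97 + $1,540.84 + $401.96 + $202.35 + $67.45 + $539.60 = $3,111.57
Net pay = $13,489.99 − $3,111.57 = $10,378.42

$10,378.42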